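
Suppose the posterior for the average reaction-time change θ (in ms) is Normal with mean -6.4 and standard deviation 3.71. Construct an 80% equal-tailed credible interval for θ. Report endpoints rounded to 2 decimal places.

[-11.15, -1.65]

The posterior is symmetric, so the 80% equal-tailed interval is θ = -6.4 ± z·3.71 with z = 1.282.
Half-width: 1.282 × 3.71 = 4.75.
-6.4 − 4.75 = -11.15; -6.4 + 4.75 = -1.65.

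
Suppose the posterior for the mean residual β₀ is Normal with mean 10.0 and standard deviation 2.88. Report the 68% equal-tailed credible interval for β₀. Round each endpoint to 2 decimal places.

The posterior is symmetric, so the 68% equal-tailed interval is β₀ = 10.0 ± z·2.88 with z = 0.994.
Half-width: 0.994 × 2.88 = 2.86.
10.0 − 2.86 = 7.14; 10.0 + 2.86 = 12.86.

[7.14, 12.86]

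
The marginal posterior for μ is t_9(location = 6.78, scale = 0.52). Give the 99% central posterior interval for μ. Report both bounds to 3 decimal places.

[5.090, 8.470]

The t_9 distribution is symmetric; the 99% interval is 6.78 ± t·0.52 with t_{0.995,9} = 3.250.
Half-width: 3.250 × 0.52 = 1.690.
6.78 − 1.690 = 5.090; 6.78 + 1.690 = 8.470.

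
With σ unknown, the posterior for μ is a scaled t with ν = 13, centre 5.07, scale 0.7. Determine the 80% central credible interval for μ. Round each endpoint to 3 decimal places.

[4.125, 6.015]

The t_13 distribution is symmetric; the 80% interval is 5.07 ± t·0.7 with t_{0.9,13} = 1.350.
Half-width: 1.350 × 0.7 = 0.945.
5.07 − 0.945 = 4.125; 5.07 + 0.945 = 6.015.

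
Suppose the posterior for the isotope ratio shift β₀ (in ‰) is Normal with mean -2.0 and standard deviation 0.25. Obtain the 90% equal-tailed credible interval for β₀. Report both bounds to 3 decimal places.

The posterior is symmetric, so the 90% equal-tailed interval is β₀ = -2.0 ± z·0.25 with z = 1.645.
Half-width: 1.645 × 0.25 = 0.411.
-2.0 − 0.411 = -2.411; -2.0 + 0.411 = -1.589.

[-2.411, -1.589]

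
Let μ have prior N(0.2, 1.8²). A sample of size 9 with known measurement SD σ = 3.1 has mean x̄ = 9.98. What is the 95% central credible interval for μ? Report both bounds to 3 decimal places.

[5.799, 9.312]

Posterior precision = 1/1.8² + 9/3.1² = 0.3086 + 0.9365 = 1.2452, so posterior SD = 0.8962.
Posterior mean = (0.2/1.8² + 9·9.98/3.1²) / 1.2452 = 7.5558.
Interval: 7.5558 ± 1.960 × 0.8962 → [5.799, 9.312].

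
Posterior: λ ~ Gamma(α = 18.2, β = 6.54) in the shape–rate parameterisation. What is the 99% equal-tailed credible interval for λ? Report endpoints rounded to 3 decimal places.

[1.389, 4.748]

Posterior: Gamma(shape 18.2, rate 6.54).
Equal-tailed 99% interval: Gamma(18.2, 6.54) quantiles at 0.005 and 0.995.
Posterior mean ≈ 2.783, SD ≈ 0.652; a Normal approximation gives roughly [1.103, 4.463].
Exact: lower = 1.389; upper = 4.748.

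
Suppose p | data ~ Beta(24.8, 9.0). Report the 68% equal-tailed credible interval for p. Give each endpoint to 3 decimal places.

[0.659, 0.809]

Posterior: Beta(24.8, 9.0).
Equal-tailed 68% interval: the 0.16 and 0.84 quantiles of Beta(24.8, 9.0).
Posterior mean ≈ 0.734, SD ≈ 0.075; a Normal approximation gives roughly [0.659, 0.808].
Exact: F⁻¹(0.16) = 0.659; F⁻¹(0.84) = 0.809.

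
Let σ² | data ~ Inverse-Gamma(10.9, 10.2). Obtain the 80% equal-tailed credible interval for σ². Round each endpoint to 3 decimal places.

[0.667, 1.470]

Inverse-Gamma(10.9, 10.2) quantiles: F⁻¹(0.1) and F⁻¹(0.9).
Equivalently, 1/σ² ~ Gamma(10.9, rate = 10.2); invert its 0.9 and 0.1 quantiles.
Posterior mean ≈ 1.030, SD ≈ 0.345; a Normal approximation gives roughly [0.588, 1.473].
Exact: lower = 0.667; upper = 1.470.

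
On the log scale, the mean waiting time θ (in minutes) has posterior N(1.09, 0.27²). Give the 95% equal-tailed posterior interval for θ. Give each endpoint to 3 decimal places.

[1.752, 5.049]

On the log scale the 95% interval is 1.09 ± 1.960 × 0.27 = [0.5608, 1.6192].
Exponentiate: [e^0.5608, e^1.6192] = [1.752, 5.049].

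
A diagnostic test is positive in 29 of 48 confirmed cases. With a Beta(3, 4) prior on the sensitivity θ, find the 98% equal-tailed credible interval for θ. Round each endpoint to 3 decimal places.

[0.426, 0.729]

Posterior: Beta(3+29, 4+19) = Beta(32, 23).
Equal-tailed 98% interval: the 0.01 and 0.99 quantiles of Beta(32, 23).
Posterior mean ≈ 0.582, SD ≈ 0.066; a Normal approximation gives roughly [0.428, 0.735].
Exact: F⁻¹(0.01) = 0.426; F⁻¹(0.99) = 0.729.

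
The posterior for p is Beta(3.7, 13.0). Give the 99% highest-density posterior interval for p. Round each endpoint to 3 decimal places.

The posterior is unimodal and skewed, so the HPD interval has equal density at both endpoints and is the shortest 99% interval.
Solving f(0.027) = f(0.496) with F(0.496) − F(0.027) = 0.99 gives [0.027, 0.496].
For comparison, the equal-tailed interval is [0.039, 0.521]; the HPD is narrower and shifted toward the mode.

[0.027, 0.496]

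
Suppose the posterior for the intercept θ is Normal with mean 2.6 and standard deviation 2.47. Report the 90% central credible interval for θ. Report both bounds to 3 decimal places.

The posterior is symmetric, so the 90% equal-tailed interval is θ = 2.6 ± z·2.47 with z = 1.645.
Half-width: 1.645 × 2.47 = 4.063.
2.6 − 4.063 = -1.463; 2.6 + 4.063 = 6.663.

[-1.463, 6.663]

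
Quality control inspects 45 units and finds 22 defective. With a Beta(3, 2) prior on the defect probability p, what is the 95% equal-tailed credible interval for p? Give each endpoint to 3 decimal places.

[0.363, 0.637]

Posterior: Beta(3+22, 2+23) = Beta(25, 25).
Equal-tailed 95% interval: the 0.025 and 0.975 quantiles of Beta(25, 25).
Posterior mean ≈ 0.500, SD ≈ 0.070; a Normal approximation gives roughly [0.363, 0.637].
Exact: F⁻¹(0.025) = 0.363; F⁻¹(0.975) = 0.637.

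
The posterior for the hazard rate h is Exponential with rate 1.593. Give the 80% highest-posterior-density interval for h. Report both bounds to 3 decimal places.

[0.000, 1.010]

The exponential density is strictly decreasing on [0, ∞), so the HPD interval is anchored at 0: [0, q] with P(h ≤ q) = 0.80.
q = −ln(1 − 0.80) / 1.593 = 1.6094 / 1.593 = 1.010.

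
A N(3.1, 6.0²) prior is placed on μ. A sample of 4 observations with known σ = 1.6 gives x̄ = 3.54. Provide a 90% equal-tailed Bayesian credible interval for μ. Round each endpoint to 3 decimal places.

[2.228, 4.837]

Posterior precision = 1/6.0² + 4/1.6² = 0.0278 + 1.5625 = 1.5903, so posterior SD = 0.7930.
Posterior mean = (3.1/6.0² + 4·3.54/1.6²) / 1.5903 = 3.5323.
Interval: 3.5323 ± 1.645 × 0.7930 → [2.228, 4.837].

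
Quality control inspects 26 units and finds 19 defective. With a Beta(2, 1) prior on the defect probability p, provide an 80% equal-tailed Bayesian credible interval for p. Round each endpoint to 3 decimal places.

[0.615, 0.826]

Posterior: Beta(2+19, 1+7) = Beta(21, 8).
Equal-tailed 80% interval: the 0.1 and 0.9 quantiles of Beta(21, 8).
Posterior mean ≈ 0.724, SD ≈ 0.082; a Normal approximation gives roughly [0.620, 0.829].
Exact: F⁻¹(0.1) = 0.615; F⁻¹(0.9) = 0.826.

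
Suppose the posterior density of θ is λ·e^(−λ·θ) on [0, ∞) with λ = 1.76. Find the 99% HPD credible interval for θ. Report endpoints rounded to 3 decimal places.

[0.000, 2.617]

The exponential density is strictly decreasing on [0, ∞), so the HPD interval is anchored at 0: [0, q] with P(θ ≤ q) = 0.99.
q = −ln(1 − 0.99) / 1.76 = 4.6052 / 1.76 = 2.617.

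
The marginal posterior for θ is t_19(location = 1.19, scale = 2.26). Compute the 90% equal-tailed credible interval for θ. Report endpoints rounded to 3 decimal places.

The t_19 distribution is symmetric; the 90% interval is 1.19 ± t·2.26 with t_{0.95,19} = 1.729.
Half-width: 1.729 × 2.26 = 3.908.
1.19 − 3.908 = -2.718; 1.19 + 3.908 = 5.098.

[-2.718, 5.098]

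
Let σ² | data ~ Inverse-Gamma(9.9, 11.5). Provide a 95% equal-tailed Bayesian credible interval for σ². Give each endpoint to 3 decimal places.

[0.678, 2.433]

Inverse-Gamma(9.9, 11.5) quantiles: F⁻¹(0.025) and F⁻¹(0.975).
Equivalently, 1/σ² ~ Gamma(9.9, rate = 11.5); invert its 0.975 and 0.025 quantiles.
Posterior mean ≈ 1.292, SD ≈ 0.460; a Normal approximation gives roughly [0.391, 2.193].
Exact: lower = 0.678; upper = 2.433.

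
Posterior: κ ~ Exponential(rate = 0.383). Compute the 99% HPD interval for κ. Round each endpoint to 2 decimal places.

[0.00, 12.02]

The exponential density is strictly decreasing on [0, ∞), so the HPD interval is anchored at 0: [0, q] with P(κ ≤ q) = 0.99.
q = −ln(1 − 0.99) / 0.383 = 4.6052 / 0.383 = 12.02.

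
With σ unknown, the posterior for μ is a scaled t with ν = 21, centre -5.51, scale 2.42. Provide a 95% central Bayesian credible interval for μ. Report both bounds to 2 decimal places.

[-10.54, -0.48]

The t_21 distribution is symmetric; the 95% interval is -5.51 ± t·2.42 with t_{0.975,21} = 2.080.
Half-width: 2.080 × 2.42 = 5.03.
-5.51 − 5.03 = -10.54; -5.51 + 5.03 = -0.48.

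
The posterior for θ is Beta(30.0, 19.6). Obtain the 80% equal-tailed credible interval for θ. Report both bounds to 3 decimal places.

[0.515, 0.693]

Posterior: Beta(30.0, 19.6).
Equal-tailed 80% interval: the 0.1 and 0.9 quantiles of Beta(30.0, 19.6).
Posterior mean ≈ 0.605, SD ≈ 0.069; a Normal approximation gives roughly [0.517, 0.693].
Exact: F⁻¹(0.1) = 0.515; F⁻¹(0.9) = 0.693.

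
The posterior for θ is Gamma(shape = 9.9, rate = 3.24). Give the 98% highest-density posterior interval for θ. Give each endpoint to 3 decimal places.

[1.111, 5.509]

The posterior is unimodal and skewed, so the HPD interval has equal density at both endpoints and is the shortest 98% interval.
Solving f(1.111) = f(5.509) with F(5.509) − F(1.111) = 0.98 gives [1.111, 5.509].
For comparison, the equal-tailed interval is [1.255, 5.755]; the HPD is narrower and shifted toward the mode.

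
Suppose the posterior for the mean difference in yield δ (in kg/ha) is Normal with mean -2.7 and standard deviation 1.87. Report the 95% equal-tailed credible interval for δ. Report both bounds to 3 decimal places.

The posterior is symmetric, so the 95% equal-tailed interval is δ = -2.7 ± z·1.87 with z = 1.960.
Half-width: 1.960 × 1.87 = 3.665.
-2.7 − 3.665 = -6.365; -2.7 + 3.665 = 0.965.

[-6.365, 0.965]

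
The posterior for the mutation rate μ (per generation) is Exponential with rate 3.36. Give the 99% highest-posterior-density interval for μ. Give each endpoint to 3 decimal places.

[0.000, 1.371]

The exponential density is strictly decreasing on [0, ∞), so the HPD interval is anchored at 0: [0, q] with P(μ ≤ q) = 0.99.
q = −ln(1 − 0.99) / 3.36 = 4.6052 / 3.36 = 1.371.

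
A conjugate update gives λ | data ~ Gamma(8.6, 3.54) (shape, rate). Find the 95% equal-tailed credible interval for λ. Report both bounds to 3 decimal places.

Posterior: Gamma(shape 8.6, rate 3.54).
Equal-tailed 95% interval: Gamma(8.6, 3.54) quantiles at 0.025 and 0.975.
Posterior mean ≈ 2.429, SD ≈ 0.828; a Normal approximation gives roughly [0.806, 4.053].
Exact: lower = 1.087; upper = 4.302.

[1.087, 4.302]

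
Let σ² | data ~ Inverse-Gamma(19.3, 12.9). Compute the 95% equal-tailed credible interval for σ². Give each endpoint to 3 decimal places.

Inverse-Gamma(19.3, 12.9) quantiles: F⁻¹(0.025) and F⁻¹(0.975).
Equivalently, 1/σ² ~ Gamma(19.3, rate = 12.9); invert its 0.975 and 0.025 quantiles.
Posterior mean ≈ 0.705, SD ≈ 0.169; a Normal approximation gives roughly [0.373, 1.037].
Exact: lower = 0.448; upper = 1.105.

[0.448, 1.105]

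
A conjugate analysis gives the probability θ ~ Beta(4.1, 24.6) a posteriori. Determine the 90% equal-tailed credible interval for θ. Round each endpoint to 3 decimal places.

[0.053, 0.261]

Posterior: Beta(4.1, 24.6).
Equal-tailed 90% interval: the 0.05 and 0.95 quantiles of Beta(4.1, 24.6).
Posterior mean ≈ 0.143, SD ≈ 0.064; a Normal approximation gives roughly [0.037, 0.248].
Exact: F⁻¹(0.05) = 0.053; F⁻¹(0.95) = 0.261.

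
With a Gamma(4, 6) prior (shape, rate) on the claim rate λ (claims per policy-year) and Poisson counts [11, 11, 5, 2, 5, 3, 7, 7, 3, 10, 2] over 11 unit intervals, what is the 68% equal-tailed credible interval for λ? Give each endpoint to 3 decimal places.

Posterior: Gamma(4+66, 6+11) = Gamma(70, 17) (shape, rate).
Equal-tailed 68% interval: Gamma(70, 17) quantiles at 0.16 and 0.84.
Posterior mean ≈ 4.118, SD ≈ 0.492; a Normal approximation gives roughly [3.628, 4.607].
Exact: lower = 3.629; upper = 4.606.

[3.629, 4.606]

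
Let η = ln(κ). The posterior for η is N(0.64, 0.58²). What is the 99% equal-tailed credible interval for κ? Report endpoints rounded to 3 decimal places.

[0.426, 8.448]

On the log scale the 99% interval is 0.64 ± 2.576 × 0.58 = [-0.8540, 2.1340].
Exponentiate: [e^-0.8540, e^2.1340] = [0.426, 8.448].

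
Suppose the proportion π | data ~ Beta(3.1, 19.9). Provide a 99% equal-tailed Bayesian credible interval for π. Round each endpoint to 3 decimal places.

[0.017, 0.364]

Posterior: Beta(3.1, 19.9).
Equal-tailed 99% interval: the 0.005 and 0.995 quantiles of Beta(3.1, 19.9).
Posterior mean ≈ 0.135, SD ≈ 0.070; a Normal approximation gives roughly [-0.045, 0.314].
Exact: F⁻¹(0.005) = 0.017; F⁻¹(0.995) = 0.364.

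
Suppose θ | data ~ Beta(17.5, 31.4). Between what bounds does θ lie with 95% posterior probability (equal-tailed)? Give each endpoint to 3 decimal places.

Posterior: Beta(17.5, 31.4).
Equal-tailed 95% interval: the 0.025 and 0.975 quantiles of Beta(17.5, 31.4).
Posterior mean ≈ 0.358, SD ≈ 0.068; a Normal approximation gives roughly [0.225, 0.491].
Exact: F⁻¹(0.025) = 0.231; F⁻¹(0.975) = 0.496.

[0.231, 0.496]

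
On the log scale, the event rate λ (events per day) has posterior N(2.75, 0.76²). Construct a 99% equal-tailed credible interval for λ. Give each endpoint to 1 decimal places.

[2.2, 110.8]

On the log scale the 99% interval is 2.75 ± 2.576 × 0.76 = [0.7924, 4.7076].
Exponentiate: [e^0.7924, e^4.7076] = [2.2, 110.8].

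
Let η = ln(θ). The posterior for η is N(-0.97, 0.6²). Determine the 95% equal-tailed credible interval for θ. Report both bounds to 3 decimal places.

On the log scale the 95% interval is -0.97 ± 1.960 × 0.6 = [-2.1460, 0.2060].
Exponentiate: [e^-2.1460, e^0.2060] = [0.117, 1.229].

[0.117, 1.229]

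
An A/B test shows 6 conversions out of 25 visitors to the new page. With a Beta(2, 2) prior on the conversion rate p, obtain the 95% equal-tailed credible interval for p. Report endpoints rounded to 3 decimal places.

[0.132, 0.449]

Posterior: Beta(2+6, 2+19) = Beta(8, 21).
Equal-tailed 95% interval: the 0.025 and 0.975 quantiles of Beta(8, 21).
Posterior mean ≈ 0.276, SD ≈ 0.082; a Normal approximation gives roughly [0.116, 0.436].
Exact: F⁻¹(0.025) = 0.132; F⁻¹(0.975) = 0.449.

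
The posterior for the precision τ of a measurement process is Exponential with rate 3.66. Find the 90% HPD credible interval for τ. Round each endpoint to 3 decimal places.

[0.000, 0.629]

The exponential density is strictly decreasing on [0, ∞), so the HPD interval is anchored at 0: [0, q] with P(τ ≤ q) = 0.90.
q = −ln(1 − 0.90) / 3.66 = 2.3026 / 3.66 = 0.629.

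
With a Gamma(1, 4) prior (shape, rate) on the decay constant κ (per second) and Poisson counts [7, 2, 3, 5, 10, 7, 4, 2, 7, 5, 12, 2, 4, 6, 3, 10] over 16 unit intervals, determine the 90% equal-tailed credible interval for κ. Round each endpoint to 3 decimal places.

Posterior: Gamma(1+89, 4+16) = Gamma(90, 20) (shape, rate).
Equal-tailed 90% interval: Gamma(90, 20) quantiles at 0.05 and 0.95.
Posterior mean ≈ 4.500, SD ≈ 0.474; a Normal approximation gives roughly [3.720, 5.280].
Exact: lower = 3.749; upper = 5.308.

[3.749, 5.308]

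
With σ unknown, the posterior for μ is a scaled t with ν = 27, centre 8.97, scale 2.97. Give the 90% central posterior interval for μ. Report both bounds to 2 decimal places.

[3.91, 14.03]

The t_27 distribution is symmetric; the 90% interval is 8.97 ± t·2.97 with t_{0.95,27} = 1.703.
Half-width: 1.703 × 2.97 = 5.06.
8.97 − 5.06 = 3.91; 8.97 + 5.06 = 14.03.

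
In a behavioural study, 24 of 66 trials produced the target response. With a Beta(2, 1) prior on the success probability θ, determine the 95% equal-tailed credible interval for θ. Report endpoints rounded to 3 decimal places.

[0.267, 0.493]

Posterior: Beta(2+24, 1+42) = Beta(26, 43).
Equal-tailed 95% interval: the 0.025 and 0.975 quantiles of Beta(26, 43).
Posterior mean ≈ 0.377, SD ≈ 0.058; a Normal approximation gives roughly [0.263, 0.490].
Exact: F⁻¹(0.025) = 0.267; F⁻¹(0.975) = 0.493.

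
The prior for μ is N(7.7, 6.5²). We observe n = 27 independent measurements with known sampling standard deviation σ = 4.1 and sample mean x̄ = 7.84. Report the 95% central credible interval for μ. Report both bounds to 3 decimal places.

[6.303, 9.373]

Posterior precision = 1/6.5² + 27/4.1² = 0.0237 + 1.6062 = 1.6299, so posterior SD = 0.7833.
Posterior mean = (7.7/6.5² + 27·7.84/4.1²) / 1.6299 = 7.8380.
Interval: 7.8380 ± 1.960 × 0.7833 → [6.303, 9.373].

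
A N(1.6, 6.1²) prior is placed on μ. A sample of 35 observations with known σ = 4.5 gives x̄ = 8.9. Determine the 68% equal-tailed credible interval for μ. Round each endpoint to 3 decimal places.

Posterior precision = 1/6.1² + 35/4.5² = 0.0269 + 1.7284 = 1.7553, so posterior SD = 0.7548.
Posterior mean = (1.6/6.1² + 35·8.9/4.5²) / 1.7553 = 8.7882.
Interval: 8.7882 ± 0.994 × 0.7548 → [8.038, 9.539].

[8.038, 9.539]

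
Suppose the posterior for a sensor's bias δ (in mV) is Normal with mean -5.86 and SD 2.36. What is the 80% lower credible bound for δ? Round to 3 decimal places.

-7.846

Need L with P(δ ≥ L) = 0.80: L = -5.86 − z_{0.2}·2.36.
z = 0.842; L = -5.86 − 0.842 × 2.36 = -7.846.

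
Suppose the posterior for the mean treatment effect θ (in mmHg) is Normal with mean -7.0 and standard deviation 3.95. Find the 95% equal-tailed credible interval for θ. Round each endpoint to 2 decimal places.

The posterior is symmetric, so the 95% equal-tailed interval is θ = -7.0 ± z·3.95 with z = 1.960.
Half-width: 1.960 × 3.95 = 7.74.
-7.0 − 7.74 = -14.74; -7.0 + 7.74 = 0.74.

[-14.74, 0.74]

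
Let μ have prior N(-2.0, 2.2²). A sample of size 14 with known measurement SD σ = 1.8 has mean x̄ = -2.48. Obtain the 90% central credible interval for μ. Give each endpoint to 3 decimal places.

[-3.231, -1.685]

Posterior precision = 1/2.2² + 14/1.8² = 0.2066 + 4.3210 = 4.5276, so posterior SD = 0.4700.
Posterior mean = (-2.0/2.2² + 14·-2.48/1.8²) / 4.5276 = -2.4581.
Interval: -2.4581 ± 1.645 × 0.4700 → [-3.231, -1.685].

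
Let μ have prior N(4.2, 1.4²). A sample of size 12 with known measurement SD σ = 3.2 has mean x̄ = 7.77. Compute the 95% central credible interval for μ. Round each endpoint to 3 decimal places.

Posterior precision = 1/1.4² + 12/3.2² = 0.5102 + 1.1719 = 1.6821, so posterior SD = 0.7710.
Posterior mean = (4.2/1.4² + 12·7.77/3.2²) / 1.6821 = 6.6872.
Interval: 6.6872 ± 1.960 × 0.7710 → [5.176, 8.198].

[5.176, 8.198]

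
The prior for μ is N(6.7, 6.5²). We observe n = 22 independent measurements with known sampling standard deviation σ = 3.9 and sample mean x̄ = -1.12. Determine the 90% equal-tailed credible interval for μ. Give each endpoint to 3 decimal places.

[-2.351, 0.363]

Posterior precision = 1/6.5² + 22/3.9² = 0.0237 + 1.4464 = 1.4701, so posterior SD = 0.8248.
Posterior mean = (6.7/6.5² + 22·-1.12/3.9²) / 1.4701 = -0.9941.
Interval: -0.9941 ± 1.645 × 0.8248 → [-2.351, 0.363].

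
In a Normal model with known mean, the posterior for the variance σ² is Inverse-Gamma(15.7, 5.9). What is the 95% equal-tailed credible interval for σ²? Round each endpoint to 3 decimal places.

Inverse-Gamma(15.7, 5.9) quantiles: F⁻¹(0.025) and F⁻¹(0.975).
Equivalently, 1/σ² ~ Gamma(15.7, rate = 5.9); invert its 0.975 and 0.025 quantiles.
Posterior mean ≈ 0.401, SD ≈ 0.108; a Normal approximation gives roughly [0.189, 0.614].
Exact: lower = 0.242; upper = 0.661.

[0.242, 0.661]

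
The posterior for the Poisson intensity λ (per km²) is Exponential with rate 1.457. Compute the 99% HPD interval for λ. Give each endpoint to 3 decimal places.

[0.000, 3.161]

The exponential density is strictly decreasing on [0, ∞), so the HPD interval is anchored at 0: [0, q] with P(λ ≤ q) = 0.99.
q = −ln(1 − 0.99) / 1.457 = 4.6052 / 1.457 = 3.161.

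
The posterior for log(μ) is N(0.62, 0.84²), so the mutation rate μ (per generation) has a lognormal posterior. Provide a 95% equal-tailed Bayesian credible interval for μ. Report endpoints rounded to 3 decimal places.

On the log scale the 95% interval is 0.62 ± 1.960 × 0.84 = [-1.0264, 2.2664].
Exponentiate: [e^-1.0264, e^2.2664] = [0.358, 9.644].

[0.358, 9.644]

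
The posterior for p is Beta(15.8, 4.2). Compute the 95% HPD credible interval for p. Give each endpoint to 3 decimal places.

[0.615, 0.948]

The posterior is unimodal and skewed, so the HPD interval has equal density at both endpoints and is the shortest 95% interval.
Solving f(0.615) = f(0.948) with F(0.948) − F(0.615) = 0.95 gives [0.615, 0.948].
For comparison, the equal-tailed interval is [0.592, 0.934]; the HPD is narrower and shifted toward the mode.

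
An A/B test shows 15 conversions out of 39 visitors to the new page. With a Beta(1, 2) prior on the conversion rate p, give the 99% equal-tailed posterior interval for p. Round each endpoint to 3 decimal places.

Posterior: Beta(1+15, 2+24) = Beta(16, 26).
Equal-tailed 99% interval: the 0.005 and 0.995 quantiles of Beta(16, 26).
Posterior mean ≈ 0.381, SD ≈ 0.074; a Normal approximation gives roughly [0.190, 0.572].
Exact: F⁻¹(0.005) = 0.205; F⁻¹(0.995) = 0.578.

[0.205, 0.578]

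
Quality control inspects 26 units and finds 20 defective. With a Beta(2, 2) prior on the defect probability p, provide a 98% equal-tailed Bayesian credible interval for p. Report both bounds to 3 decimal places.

Posterior: Beta(2+20, 2+6) = Beta(22, 8).
Equal-tailed 98% interval: the 0.01 and 0.99 quantiles of Beta(22, 8).
Posterior mean ≈ 0.733, SD ≈ 0.079; a Normal approximation gives roughly [0.549, 0.918].
Exact: F⁻¹(0.01) = 0.530; F⁻¹(0.99) = 0.892.

[0.530, 0.892]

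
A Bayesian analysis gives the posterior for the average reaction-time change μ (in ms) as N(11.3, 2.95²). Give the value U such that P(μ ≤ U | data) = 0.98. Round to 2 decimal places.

Need U with P(μ ≤ U) = 0.98: U = 11.3 + z_{0.02}·2.95.
z = 2.054; U = 11.3 + 2.054 × 2.95 = 17.36.

17.36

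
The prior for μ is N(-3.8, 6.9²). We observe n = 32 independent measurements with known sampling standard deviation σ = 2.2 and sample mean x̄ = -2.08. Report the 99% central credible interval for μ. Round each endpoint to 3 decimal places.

Posterior precision = 1/6.9² + 32/2.2² = 0.0210 + 6.6116 = 6.6326, so posterior SD = 0.3883.
Posterior mean = (-3.8/6.9² + 32·-2.08/2.2²) / 6.6326 = -2.0854.
Interval: -2.0854 ± 2.576 × 0.3883 → [-3.086, -1.085].

[-3.086, -1.085]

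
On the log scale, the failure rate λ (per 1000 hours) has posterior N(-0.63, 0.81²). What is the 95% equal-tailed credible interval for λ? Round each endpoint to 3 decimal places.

[0.109, 2.605]

On the log scale the 95% interval is -0.63 ± 1.960 × 0.81 = [-2.2176, 0.9576].
Exponentiate: [e^-2.2176, e^0.9576] = [0.109, 2.605].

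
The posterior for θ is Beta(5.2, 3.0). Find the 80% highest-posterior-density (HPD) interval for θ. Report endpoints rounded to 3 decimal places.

The posterior is unimodal and skewed, so the HPD interval has equal density at both endpoints and is the shortest 80% interval.
Solving f(0.447) = f(0.860) with F(0.860) − F(0.447) = 0.80 gives [0.447, 0.860].
For comparison, the equal-tailed interval is [0.416, 0.835]; the HPD is narrower and shifted toward the mode.

[0.447, 0.860]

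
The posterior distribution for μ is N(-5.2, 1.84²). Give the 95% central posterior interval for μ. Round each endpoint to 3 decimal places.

[-8.806, -1.594]

The posterior is symmetric, so the 95% equal-tailed interval is μ = -5.2 ± z·1.84 with z = 1.960.
Half-width: 1.960 × 1.84 = 3.606.
-5.2 − 3.606 = -8.806; -5.2 + 3.606 = -1.594.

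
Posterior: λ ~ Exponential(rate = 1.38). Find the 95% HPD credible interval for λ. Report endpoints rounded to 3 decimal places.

[0.000, 2.171]

The exponential density is strictly decreasing on [0, ∞), so the HPD interval is anchored at 0: [0, q] with P(λ ≤ q) = 0.95.
q = −ln(1 − 0.95) / 1.38 = 2.9957 / 1.38 = 2.171.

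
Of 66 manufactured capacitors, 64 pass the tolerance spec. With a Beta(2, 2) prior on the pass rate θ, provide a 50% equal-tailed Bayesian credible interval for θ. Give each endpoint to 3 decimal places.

Posterior: Beta(2+64, 2+2) = Beta(66, 4).
Equal-tailed 50% interval: the 0.25 and 0.75 quantiles of Beta(66, 4).
Posterior mean ≈ 0.943, SD ≈ 0.028; a Normal approximation gives roughly [0.924, 0.961].
Exact: F⁻¹(0.25) = 0.927; F⁻¹(0.75) = 0.963.

[0.927, 0.963]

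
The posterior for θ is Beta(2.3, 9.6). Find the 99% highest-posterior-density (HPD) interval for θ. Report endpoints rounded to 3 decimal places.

The posterior is unimodal and skewed, so the HPD interval has equal density at both endpoints and is the shortest 99% interval.
Solving f(0.005) = f(0.508) with F(0.508) − F(0.005) = 0.99 gives [0.005, 0.508].
For comparison, the equal-tailed interval is [0.016, 0.544]; the HPD is narrower and shifted toward the mode.

[0.005, 0.508]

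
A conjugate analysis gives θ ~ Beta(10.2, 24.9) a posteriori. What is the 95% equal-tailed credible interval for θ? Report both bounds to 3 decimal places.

[0.155, 0.449]

Posterior: Beta(10.2, 24.9).
Equal-tailed 95% interval: the 0.025 and 0.975 quantiles of Beta(10.2, 24.9).
Posterior mean ≈ 0.291, SD ≈ 0.076; a Normal approximation gives roughly [0.142, 0.439].
Exact: F⁻¹(0.025) = 0.155; F⁻¹(0.975) = 0.449.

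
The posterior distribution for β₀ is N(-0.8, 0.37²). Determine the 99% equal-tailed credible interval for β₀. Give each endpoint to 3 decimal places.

The posterior is symmetric, so the 99% equal-tailed interval is β₀ = -0.8 ± z·0.37 with z = 2.576.
Half-width: 2.576 × 0.37 = 0.953.
-0.8 − 0.953 = -1.753; -0.8 + 0.953 = 0.153.

[-1.753, 0.153]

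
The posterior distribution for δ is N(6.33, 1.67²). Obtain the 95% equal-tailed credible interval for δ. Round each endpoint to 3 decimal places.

The posterior is symmetric, so the 95% equal-tailed interval is δ = 6.33 ± z·1.67 with z = 1.960.
Half-width: 1.960 × 1.67 = 3.273.
6.33 − 3.273 = 3.057; 6.33 + 3.273 = 9.603.

[3.057, 9.603]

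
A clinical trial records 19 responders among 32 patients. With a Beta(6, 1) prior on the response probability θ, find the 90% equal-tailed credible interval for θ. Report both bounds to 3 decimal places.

Posterior: Beta(6+19, 1+13) = Beta(25, 14).
Equal-tailed 90% interval: the 0.05 and 0.95 quantiles of Beta(25, 14).
Posterior mean ≈ 0.641, SD ≈ 0.076; a Normal approximation gives roughly [0.516, 0.766].
Exact: F⁻¹(0.05) = 0.512; F⁻¹(0.95) = 0.762.

[0.512, 0.762]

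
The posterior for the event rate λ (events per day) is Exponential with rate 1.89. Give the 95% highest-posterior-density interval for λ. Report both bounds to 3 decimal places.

The exponential density is strictly decreasing on [0, ∞), so the HPD interval is anchored at 0: [0, q] with P(λ ≤ q) = 0.95.
q = −ln(1 − 0.95) / 1.89 = 2.9957 / 1.89 = 1.585.

[0.000, 1.585]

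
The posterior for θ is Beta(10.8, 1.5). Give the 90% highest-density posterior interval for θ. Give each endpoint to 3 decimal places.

The posterior is unimodal and skewed, so the HPD interval has equal density at both endpoints and is the shortest 90% interval.
Solving f(0.753) = f(0.999) with F(0.999) − F(0.753) = 0.90 gives [0.753, 0.999].
For comparison, the equal-tailed interval is [0.702, 0.984]; the HPD is narrower and shifted toward the mode.

[0.753, 0.999]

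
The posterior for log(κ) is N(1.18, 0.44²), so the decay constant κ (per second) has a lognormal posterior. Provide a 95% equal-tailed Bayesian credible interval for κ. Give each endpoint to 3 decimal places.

On the log scale the 95% interval is 1.18 ± 1.960 × 0.44 = [0.3176, 2.0424].
Exponentiate: [e^0.3176, e^2.0424] = [1.374, 7.709].

[1.374, 7.709]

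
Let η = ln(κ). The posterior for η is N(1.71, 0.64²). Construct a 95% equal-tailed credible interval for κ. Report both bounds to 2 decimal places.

On the log scale the 95% interval is 1.71 ± 1.960 × 0.64 = [0.4556, 2.9644].
Exponentiate: [e^0.4556, e^2.9644] = [1.58, 19.38].

[1.58, 19.38]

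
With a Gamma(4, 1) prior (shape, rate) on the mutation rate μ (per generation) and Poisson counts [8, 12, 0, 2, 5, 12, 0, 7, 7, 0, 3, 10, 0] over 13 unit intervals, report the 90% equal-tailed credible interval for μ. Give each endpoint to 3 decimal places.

Posterior: Gamma(4+66, 1+13) = Gamma(70, 14) (shape, rate).
Equal-tailed 90% interval: Gamma(70, 14) quantiles at 0.05 and 0.95.
Posterior mean ≈ 5.000, SD ≈ 0.598; a Normal approximation gives roughly [4.017, 5.983].
Exact: lower = 4.059; upper = 6.022.

[4.059, 6.022]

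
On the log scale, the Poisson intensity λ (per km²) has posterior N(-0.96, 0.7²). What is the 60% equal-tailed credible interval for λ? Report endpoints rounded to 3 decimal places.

On the log scale the 60% interval is -0.96 ± 0.842 × 0.7 = [-1.5491, -0.3709].
Exponentiate: [e^-1.5491, e^-0.3709] = [0.212, 0.690].

[0.212, 0.690]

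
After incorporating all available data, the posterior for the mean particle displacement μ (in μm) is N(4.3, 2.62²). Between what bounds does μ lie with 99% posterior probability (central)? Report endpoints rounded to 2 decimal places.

[-2.45, 11.05]

The posterior is symmetric, so the 99% equal-tailed interval is μ = 4.3 ± z·2.62 with z = 2.576.
Half-width: 2.576 × 2.62 = 6.75.
4.3 − 6.75 = -2.45; 4.3 + 6.75 = 11.05.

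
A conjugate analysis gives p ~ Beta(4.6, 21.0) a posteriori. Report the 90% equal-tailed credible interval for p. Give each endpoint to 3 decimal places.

[0.073, 0.315]

Posterior: Beta(4.6, 21.0).
Equal-tailed 90% interval: the 0.05 and 0.95 quantiles of Beta(4.6, 21.0).
Posterior mean ≈ 0.180, SD ≈ 0.074; a Normal approximation gives roughly [0.057, 0.302].
Exact: F⁻¹(0.05) = 0.073; F⁻¹(0.95) = 0.315.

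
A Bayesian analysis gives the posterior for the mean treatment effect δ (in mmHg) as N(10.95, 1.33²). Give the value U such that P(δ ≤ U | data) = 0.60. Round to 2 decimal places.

Need U with P(δ ≤ U) = 0.60: U = 10.95 + z_{0.4}·1.33.
z = 0.253; U = 10.95 + 0.253 × 1.33 = 11.29.

11.29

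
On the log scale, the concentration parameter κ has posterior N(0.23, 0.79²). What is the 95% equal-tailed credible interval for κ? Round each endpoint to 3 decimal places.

[0.268, 5.920]

On the log scale the 95% interval is 0.23 ± 1.960 × 0.79 = [-1.3184, 1.7784].
Exponentiate: [e^-1.3184, e^1.7784] = [0.268, 5.920].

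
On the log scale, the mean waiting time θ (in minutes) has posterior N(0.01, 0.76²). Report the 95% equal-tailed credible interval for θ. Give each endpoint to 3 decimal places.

[0.228, 4.480]

On the log scale the 95% interval is 0.01 ± 1.960 × 0.76 = [-1.4796, 1.4996].
Exponentiate: [e^-1.4796, e^1.4996] = [0.228, 4.480].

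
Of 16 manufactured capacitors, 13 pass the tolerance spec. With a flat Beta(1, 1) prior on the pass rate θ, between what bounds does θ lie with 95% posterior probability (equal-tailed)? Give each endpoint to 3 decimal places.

[0.566, 0.932]

Posterior: Beta(1+13, 1+3) = Beta(14, 4).
Equal-tailed 95% interval: the 0.025 and 0.975 quantiles of Beta(14, 4).
Posterior mean ≈ 0.778, SD ≈ 0.095; a Normal approximation gives roughly [0.591, 0.965].
Exact: F⁻¹(0.025) = 0.566; F⁻¹(0.975) = 0.932.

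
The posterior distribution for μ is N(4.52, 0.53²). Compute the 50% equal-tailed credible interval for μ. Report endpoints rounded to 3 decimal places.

[4.163, 4.877]

The posterior is symmetric, so the 50% equal-tailed interval is μ = 4.52 ± z·0.53 with z = 0.674.
Half-width: 0.674 × 0.53 = 0.357.
4.52 − 0.357 = 4.163; 4.52 + 0.357 = 4.877.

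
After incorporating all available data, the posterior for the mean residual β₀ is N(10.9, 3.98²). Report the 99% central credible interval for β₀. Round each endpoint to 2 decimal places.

[0.65, 21.15]

The posterior is symmetric, so the 99% equal-tailed interval is β₀ = 10.9 ± z·3.98 with z = 2.576.
Half-width: 2.576 × 3.98 = 10.25.
10.9 − 10.25 = 0.65; 10.9 + 10.25 = 21.15.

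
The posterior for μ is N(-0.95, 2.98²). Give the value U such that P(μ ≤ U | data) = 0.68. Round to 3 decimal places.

0.444

Need U with P(μ ≤ U) = 0.68: U = -0.95 + z_{0.32}·2.98.
z = 0.468; U = -0.95 + 0.468 × 2.98 = 0.444.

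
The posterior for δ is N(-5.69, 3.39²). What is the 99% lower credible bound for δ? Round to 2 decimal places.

Need L with P(δ ≥ L) = 0.99: L = -5.69 − z_{0.01}·3.39.
z = 2.326; L = -5.69 − 2.326 × 3.39 = -13.58.

-13.58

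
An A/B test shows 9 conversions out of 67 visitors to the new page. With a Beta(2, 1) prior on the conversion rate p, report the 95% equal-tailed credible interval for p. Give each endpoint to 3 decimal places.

[0.082, 0.250]

Posterior: Beta(2+9, 1+58) = Beta(11, 59).
Equal-tailed 95% interval: the 0.025 and 0.975 quantiles of Beta(11, 59).
Posterior mean ≈ 0.157, SD ≈ 0.043; a Normal approximation gives roughly [0.072, 0.242].
Exact: F⁻¹(0.025) = 0.082; F⁻¹(0.975) = 0.250.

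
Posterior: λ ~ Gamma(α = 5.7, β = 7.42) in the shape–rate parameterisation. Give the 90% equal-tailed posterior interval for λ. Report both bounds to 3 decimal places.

Posterior: Gamma(shape 5.7, rate 7.42).
Equal-tailed 90% interval: Gamma(5.7, 7.42) quantiles at 0.05 and 0.95.
Posterior mean ≈ 0.768, SD ≈ 0.322; a Normal approximation gives roughly [0.239, 1.297].
Exact: lower = 0.326; upper = 1.362.

[0.326, 1.362]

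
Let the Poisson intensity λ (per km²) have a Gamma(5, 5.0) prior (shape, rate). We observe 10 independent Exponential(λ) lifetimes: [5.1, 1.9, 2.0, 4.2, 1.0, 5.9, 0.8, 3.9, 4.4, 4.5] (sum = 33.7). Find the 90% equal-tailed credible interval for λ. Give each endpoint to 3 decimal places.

Posterior: Gamma(5+10, 5.0+33.7) = Gamma(15, 38.7) (shape, rate).
Equal-tailed 90% interval: Gamma(15, 38.7) quantiles at 0.05 and 0.95.
Posterior mean ≈ 0.388, SD ≈ 0.100; a Normal approximation gives roughly [0.223, 0.552].
Exact: lower = 0.239; upper = 0.566.

[0.239, 0.566]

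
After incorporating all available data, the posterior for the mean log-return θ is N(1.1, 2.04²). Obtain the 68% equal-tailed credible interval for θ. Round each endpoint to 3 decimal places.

[-0.929, 3.129]

The posterior is symmetric, so the 68% equal-tailed interval is θ = 1.1 ± z·2.04 with z = 0.994.
Half-width: 0.994 × 2.04 = 2.029.
1.1 − 2.029 = -0.929; 1.1 + 2.029 = 3.129.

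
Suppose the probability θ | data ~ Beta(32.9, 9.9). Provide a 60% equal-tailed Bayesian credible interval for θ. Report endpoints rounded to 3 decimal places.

Posterior: Beta(32.9, 9.9).
Equal-tailed 60% interval: the 0.2 and 0.8 quantiles of Beta(32.9, 9.9).
Posterior mean ≈ 0.769, SD ≈ 0.064; a Normal approximation gives roughly [0.715, 0.822].
Exact: F⁻¹(0.2) = 0.716; F⁻¹(0.8) = 0.824.

[0.716, 0.824]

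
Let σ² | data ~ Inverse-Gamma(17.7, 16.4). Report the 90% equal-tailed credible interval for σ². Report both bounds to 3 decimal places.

Inverse-Gamma(17.7, 16.4) quantiles: F⁻¹(0.05) and F⁻¹(0.95).
Equivalently, 1/σ² ~ Gamma(17.7, rate = 16.4); invert its 0.95 and 0.05 quantiles.
Posterior mean ≈ 0.982, SD ≈ 0.248; a Normal approximation gives roughly [0.574, 1.390].
Exact: lower = 0.652; upper = 1.439.

[0.652, 1.439]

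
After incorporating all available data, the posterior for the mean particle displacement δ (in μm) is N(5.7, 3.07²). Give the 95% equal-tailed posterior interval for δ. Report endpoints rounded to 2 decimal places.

[-0.32, 11.72]

The posterior is symmetric, so the 95% equal-tailed interval is δ = 5.7 ± z·3.07 with z = 1.960.
Half-width: 1.960 × 3.07 = 6.02.
5.7 − 6.02 = -0.32; 5.7 + 6.02 = 11.72.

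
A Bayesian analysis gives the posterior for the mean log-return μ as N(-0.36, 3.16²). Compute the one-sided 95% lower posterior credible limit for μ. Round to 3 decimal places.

-5.558

Need L with P(μ ≥ L) = 0.95: L = -0.36 − z_{0.05}·3.16.
z = 1.645; L = -0.36 − 1.645 × 3.16 = -5.558.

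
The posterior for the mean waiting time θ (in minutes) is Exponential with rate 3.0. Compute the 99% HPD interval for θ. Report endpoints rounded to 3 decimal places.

[0.000, 1.535]

The exponential density is strictly decreasing on [0, ∞), so the HPD interval is anchored at 0: [0, q] with P(θ ≤ q) = 0.99.
q = −ln(1 − 0.99) / 3.0 = 4.6052 / 3.0 = 1.535.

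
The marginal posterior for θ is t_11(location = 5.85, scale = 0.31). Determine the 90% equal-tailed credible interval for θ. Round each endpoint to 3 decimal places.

The t_11 distribution is symmetric; the 90% interval is 5.85 ± t·0.31 with t_{0.95,11} = 1.796.
Half-width: 1.796 × 0.31 = 0.557.
5.85 − 0.557 = 5.293; 5.85 + 0.557 = 6.407.

[5.293, 6.407]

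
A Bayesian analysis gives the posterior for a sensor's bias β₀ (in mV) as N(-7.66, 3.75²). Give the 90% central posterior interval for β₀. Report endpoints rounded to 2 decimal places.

[-13.83, -1.49]

The posterior is symmetric, so the 90% equal-tailed interval is β₀ = -7.66 ± z·3.75 with z = 1.645.
Half-width: 1.645 × 3.75 = 6.17.
-7.66 − 6.17 = -13.83; -7.66 + 6.17 = -1.49.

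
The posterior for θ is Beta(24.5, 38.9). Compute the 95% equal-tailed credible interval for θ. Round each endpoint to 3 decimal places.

Posterior: Beta(24.5, 38.9).
Equal-tailed 95% interval: the 0.025 and 0.975 quantiles of Beta(24.5, 38.9).
Posterior mean ≈ 0.386, SD ≈ 0.061; a Normal approximation gives roughly [0.268, 0.505].
Exact: F⁻¹(0.025) = 0.271; F⁻¹(0.975) = 0.508.

[0.271, 0.508]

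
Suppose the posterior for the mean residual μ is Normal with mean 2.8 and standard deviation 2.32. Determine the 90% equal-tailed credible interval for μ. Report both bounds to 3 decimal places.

[-1.016, 6.616]

The posterior is symmetric, so the 90% equal-tailed interval is μ = 2.8 ± z·2.32 with z = 1.645.
Half-width: 1.645 × 2.32 = 3.816.
2.8 − 3.816 = -1.016; 2.8 + 3.816 = 6.616.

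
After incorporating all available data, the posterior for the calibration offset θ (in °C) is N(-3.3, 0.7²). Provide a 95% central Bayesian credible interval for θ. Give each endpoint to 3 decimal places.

The posterior is symmetric, so the 95% equal-tailed interval is θ = -3.3 ± z·0.7 with z = 1.960.
Half-width: 1.960 × 0.7 = 1.372.
-3.3 − 1.372 = -4.672; -3.3 + 1.372 = -1.928.

[-4.672, -1.928]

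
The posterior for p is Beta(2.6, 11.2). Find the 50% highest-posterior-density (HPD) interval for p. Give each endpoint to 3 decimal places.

The posterior is unimodal and skewed, so the HPD interval has equal density at both endpoints and is the shortest 50% interval.
Solving f(0.079) = f(0.209) with F(0.209) − F(0.079) = 0.50 gives [0.079, 0.209].
For comparison, the equal-tailed interval is [0.111, 0.250]; the HPD is narrower and shifted toward the mode.

[0.079, 0.209]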